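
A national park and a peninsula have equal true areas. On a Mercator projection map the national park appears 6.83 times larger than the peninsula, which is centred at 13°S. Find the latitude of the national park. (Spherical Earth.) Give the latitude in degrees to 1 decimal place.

68.1°

Mercator areal scale is sec²φ, so apparent-area ratio = sec²φ₁ / sec²φ₂ = cos²φ₂ / cos²φ₁.
cos²φ₂ / cos²φ₁ = 6.83  ⇒  cos φ₁ = cos 13° / √6.83 = 0.9744/2.613 = 0.3728.
φ₁ = arccos(0.3728) ≈ 68.1°.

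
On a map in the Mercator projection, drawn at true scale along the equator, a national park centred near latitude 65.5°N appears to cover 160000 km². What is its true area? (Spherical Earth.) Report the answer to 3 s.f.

For Mercator, h = k = sec φ (a conformal cylindrical projection has a single point scale, 1/cos φ).
Areal scale = k² = sec²φ = 1/cos²(65.5°) = 1/0.4147² = 5.815.
True area = apparent / (areal scale) = 160000 / 5.815 ≈ 27500 km².

27500 km²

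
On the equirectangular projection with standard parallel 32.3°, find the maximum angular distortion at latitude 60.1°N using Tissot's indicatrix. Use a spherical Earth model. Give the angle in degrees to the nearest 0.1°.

With standard parallel φ₀ = 32.3°, the equirectangular projection gives x = Rλ cos φ₀, y = Rφ, so h = 1 and k = cos 32.3° / cos φ.
At 60.1°: h = 1.000, k = 1.696; principal scales a = 1.696, b = 1.000.
sin(ω/2) = (a − b)/(a + b) = 0.6957/2.696 = 0.2581, so ω = 2 arcsin(0.2581) ≈ 29.9°.

29.9°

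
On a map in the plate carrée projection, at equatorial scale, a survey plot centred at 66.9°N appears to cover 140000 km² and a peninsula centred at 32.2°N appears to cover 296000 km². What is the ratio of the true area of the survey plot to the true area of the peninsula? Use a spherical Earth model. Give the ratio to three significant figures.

0.219

On the plate carrée, areal scale = h·k = 1 × sec φ, so true area = apparent × cos φ.
True area of survey plot: 140000 × cos(66.9°) = 140000 × 0.3923 = 54930 km².
True area of peninsula: 296000 × cos(32.2°) = 296000 × 0.8462 = 250500 km².
Ratio = 54930 / 250500 ≈ 0.219.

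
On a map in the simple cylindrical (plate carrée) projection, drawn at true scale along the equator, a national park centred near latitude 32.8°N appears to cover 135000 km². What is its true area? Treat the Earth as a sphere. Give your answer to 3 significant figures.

113000 km²

For the equirectangular projection with φ₀ = 0 (plate carrée), h = 1 along meridians and k = sec φ along parallels.
Areal scale = h·k = 1 × sec φ; at 32.8°, h = 1.000, k = 1.190, so h·k = 1.190.
True area = apparent / (areal scale) = 135000 / 1.190 ≈ 113000 km².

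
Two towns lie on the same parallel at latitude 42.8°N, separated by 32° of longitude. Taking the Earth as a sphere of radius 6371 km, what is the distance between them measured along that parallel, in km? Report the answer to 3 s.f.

Arc length along a parallel = R cos φ · Δλ (with Δλ in radians).
= 6371 × cos 42.8° × (32° × π/180) = 6371 × 0.7337 × 0.5585 ≈ 2610 km.

2610 km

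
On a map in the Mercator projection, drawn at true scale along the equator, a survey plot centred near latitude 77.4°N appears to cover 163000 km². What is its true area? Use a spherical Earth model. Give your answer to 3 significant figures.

Mercator is conformal, so the point scale is isotropic: h = k = sec φ = 1/cos φ.
Areal scale = k² = sec²φ = 1/cos²(77.4°) = 1/0.2181² = 21.01.
True area = apparent / (areal scale) = 163000 / 21.01 ≈ 7760 km².

7760 km²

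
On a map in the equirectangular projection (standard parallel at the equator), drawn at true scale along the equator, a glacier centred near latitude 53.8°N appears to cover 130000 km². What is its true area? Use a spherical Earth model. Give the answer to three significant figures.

76800 km²

For the equirectangular projection with φ₀ = 0 (plate carrée), h = 1 along meridians and k = sec φ along parallels.
Areal scale = h·k = 1 × sec φ; at 53.8°, h = 1.000, k = 1.693, so h·k = 1.693.
True area = apparent / (areal scale) = 130000 / 1.693 ≈ 76800 km².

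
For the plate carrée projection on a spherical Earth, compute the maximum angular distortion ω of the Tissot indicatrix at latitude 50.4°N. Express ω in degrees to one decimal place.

25.6°

Plate carrée maps x = Rλ, y = Rφ. The meridian scale is h = 1 and the parallel scale is k = 1/cos φ = sec φ.
At 50.4°: h = 1.000, k = 1.569; principal scales a = 1.569, b = 1.000.
sin(ω/2) = (a − b)/(a + b) = 0.5688/2.569 = 0.2214, so ω = 2 arcsin(0.2214) ≈ 25.6°.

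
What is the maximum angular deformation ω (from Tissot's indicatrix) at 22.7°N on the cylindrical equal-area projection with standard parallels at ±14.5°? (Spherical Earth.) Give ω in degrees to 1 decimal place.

Cylindrical equal-area (φ₀ = 14.5°): h = cos φ / cos 14.5° along meridians, k = cos 14.5° / cos φ along parallels; h·k = 1.
At 22.7°: h = 0.9529, k = 1.049; principal scales a = 1.049, b = 0.9529.
sin(ω/2) = (a − b)/(a + b) = 0.09655/2.002 = 0.04822, so ω = 2 arcsin(0.04822) ≈ 5.5°.

5.5°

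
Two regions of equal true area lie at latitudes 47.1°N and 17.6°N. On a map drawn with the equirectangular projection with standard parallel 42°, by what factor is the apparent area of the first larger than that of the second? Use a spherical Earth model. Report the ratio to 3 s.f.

1.40

In the equirectangular projection with standard parallel φ₀ = 42° (x = Rλ cos φ₀, y = Rφ), meridians are true-scale (h = 1) and the parallel scale is k = cos φ₀ / cos φ.
Areal scale at 47.1°: h·k = 1.000 × 1.092 = 1.092.
Areal scale at 17.6°: h·k = 1.000 × 0.7796 = 0.7796.
Ratio = 1.092/0.7796 ≈ 1.40.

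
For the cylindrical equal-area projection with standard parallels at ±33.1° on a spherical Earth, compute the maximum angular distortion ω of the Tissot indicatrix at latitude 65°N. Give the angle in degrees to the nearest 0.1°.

Cylindrical equal-area (φ₀ = 33.1°): h = cos φ / cos 33.1° along meridians, k = cos 33.1° / cos φ along parallels; h·k = 1.
At 65°: h = 0.5045, k = 1.982; principal scales a = 1.982, b = 0.5045.
sin(ω/2) = (a − b)/(a + b) = 1.478/2.487 = 0.5943, so ω = 2 arcsin(0.5943) ≈ 72.9°.

72.9°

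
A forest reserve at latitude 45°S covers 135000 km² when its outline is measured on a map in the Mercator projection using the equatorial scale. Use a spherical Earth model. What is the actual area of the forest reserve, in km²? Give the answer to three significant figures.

67500 km²

Mercator is conformal, so the point scale is isotropic: h = k = sec φ = 1/cos φ.
Areal scale = k² = sec²φ = 1/cos²(45°) = 1/0.7071² = 2.000.
True area = apparent / (areal scale) = 135000 / 2.000 ≈ 67500 km².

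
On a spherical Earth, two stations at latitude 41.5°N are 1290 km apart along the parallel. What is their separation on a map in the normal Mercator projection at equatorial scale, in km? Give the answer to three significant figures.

1720 km

The Mercator projection is conformal; its linear scale factor is the same in every direction and equals sec φ = 1/cos φ.
Along the parallel, k = sec 41.5° = 1/0.7490 = 1.335.
Map distance = 1290 × 1.335 ≈ 1720 km.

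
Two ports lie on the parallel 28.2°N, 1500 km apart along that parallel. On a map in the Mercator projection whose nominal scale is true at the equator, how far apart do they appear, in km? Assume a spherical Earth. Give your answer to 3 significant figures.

The Mercator projection is conformal; its linear scale factor is the same in every direction and equals sec φ = 1/cos φ.
Along the parallel, k = sec 28.2° = 1/0.8813 = 1.135.
Map distance = 1500 × 1.135 ≈ 1700 km.

1700 km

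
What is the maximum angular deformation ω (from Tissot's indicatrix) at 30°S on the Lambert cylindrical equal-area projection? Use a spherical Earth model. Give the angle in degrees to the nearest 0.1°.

The Lambert cylindrical equal-area projection is the cylindrical equal-area projection with its standard parallel at the equator (φ₀ = 0). Cylindrical equal-area (φ₀ = 0°): h = cos φ / cos 0° along meridians, k = cos 0° / cos φ along parallels; h·k = 1.
At 30°: h = 0.8660, k = 1.155; principal scales a = 1.155, b = 0.8660.
sin(ω/2) = (a − b)/(a + b) = 0.2887/2.021 = 0.1429, so ω = 2 arcsin(0.1429) ≈ 16.4°.

16.4°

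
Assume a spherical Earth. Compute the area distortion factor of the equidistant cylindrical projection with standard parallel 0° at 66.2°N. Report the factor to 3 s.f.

2.48

For the equirectangular projection with φ₀ = 0 (plate carrée), h = 1 along meridians and k = sec φ along parallels.
Areal scale = h·k = 1 × sec φ; at 66.2°, h = 1.000, k = 2.478, so h·k = 2.478.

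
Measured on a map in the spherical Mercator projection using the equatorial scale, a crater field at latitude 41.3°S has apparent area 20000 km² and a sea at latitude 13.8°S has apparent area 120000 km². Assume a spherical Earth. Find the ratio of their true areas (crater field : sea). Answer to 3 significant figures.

0.0997

On Mercator the areal scale is sec²φ, so true area = apparent × cos²φ.
True area of crater field: 20000 × cos²(41.3°) = 20000 × 0.5644 = 11290 km².
True area of sea: 120000 × cos²(13.8°) = 120000 × 0.9431 = 113200 km².
Ratio = 11290 / 113200 ≈ 0.0997.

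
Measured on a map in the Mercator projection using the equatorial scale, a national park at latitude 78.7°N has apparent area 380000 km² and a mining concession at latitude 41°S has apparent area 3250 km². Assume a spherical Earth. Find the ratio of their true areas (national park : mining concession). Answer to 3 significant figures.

7.88

Since Mercator area scale is 1/cos²φ, the true area equals the apparent area multiplied by cos²φ.
True area of national park: 380000 × cos²(78.7°) = 380000 × 0.03839 = 14590 km².
True area of mining concession: 3250 × cos²(41°) = 3250 × 0.5696 = 1851 km².
Ratio = 14590 / 1851 ≈ 7.88.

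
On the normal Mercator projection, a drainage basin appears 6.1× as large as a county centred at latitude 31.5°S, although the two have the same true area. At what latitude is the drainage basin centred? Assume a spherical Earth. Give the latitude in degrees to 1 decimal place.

69.8°

Mercator areal scale is sec²φ, so apparent-area ratio = sec²φ₁ / sec²φ₂ = cos²φ₂ / cos²φ₁.
cos²φ₂ / cos²φ₁ = 6.1  ⇒  cos φ₁ = cos 31.5° / √6.1 = 0.8526/2.470 = 0.3452.
φ₁ = arccos(0.3452) ≈ 69.8°.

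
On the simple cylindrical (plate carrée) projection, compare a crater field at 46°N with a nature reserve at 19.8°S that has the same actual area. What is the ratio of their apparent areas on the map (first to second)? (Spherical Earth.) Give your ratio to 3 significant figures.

For the equirectangular projection with φ₀ = 0 (plate carrée), h = 1 along meridians and k = sec φ along parallels.
Areal scale at 46°: h·k = 1.000 × 1.440 = 1.440.
Areal scale at 19.8°: h·k = 1.000 × 1.063 = 1.063.
Ratio = 1.440/1.063 ≈ 1.35.

1.35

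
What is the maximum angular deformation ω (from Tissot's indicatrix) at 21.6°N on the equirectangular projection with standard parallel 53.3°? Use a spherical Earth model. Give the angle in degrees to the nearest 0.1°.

In the equirectangular projection with standard parallel φ₀ = 53.3° (x = Rλ cos φ₀, y = Rφ), meridians are true-scale (h = 1) and the parallel scale is k = cos φ₀ / cos φ.
At 21.6°: h = 1.000, k = 0.6428; principal scales a = 1.000, b = 0.6428.
sin(ω/2) = (a − b)/(a + b) = 0.3572/1.643 = 0.2175, so ω = 2 arcsin(0.2175) ≈ 25.1°.

25.1°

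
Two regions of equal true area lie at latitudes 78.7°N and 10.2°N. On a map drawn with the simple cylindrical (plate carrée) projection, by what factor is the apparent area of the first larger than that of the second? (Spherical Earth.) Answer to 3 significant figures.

5.02

Plate carrée maps x = Rλ, y = Rφ. The meridian scale is h = 1 and the parallel scale is k = 1/cos φ = sec φ.
Areal scale at 78.7°: h·k = 1.000 × 5.103 = 5.103.
Areal scale at 10.2°: h·k = 1.000 × 1.016 = 1.016.
Ratio = 5.103/1.016 ≈ 5.02.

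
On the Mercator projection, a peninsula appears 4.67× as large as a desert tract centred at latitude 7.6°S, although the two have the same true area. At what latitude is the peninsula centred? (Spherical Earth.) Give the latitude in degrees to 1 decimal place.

62.7°

Mercator areal scale is sec²φ, so apparent-area ratio = sec²φ₁ / sec²φ₂ = cos²φ₂ / cos²φ₁.
cos²φ₂ / cos²φ₁ = 4.67  ⇒  cos φ₁ = cos 7.6° / √4.67 = 0.9912/2.161 = 0.4587.
φ₁ = arccos(0.4587) ≈ 62.7°.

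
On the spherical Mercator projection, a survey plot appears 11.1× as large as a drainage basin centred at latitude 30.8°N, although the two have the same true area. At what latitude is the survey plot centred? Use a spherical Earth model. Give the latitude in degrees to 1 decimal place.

75.1°

Mercator areal scale is sec²φ, so apparent-area ratio = sec²φ₁ / sec²φ₂ = cos²φ₂ / cos²φ₁.
cos²φ₂ / cos²φ₁ = 11.1  ⇒  cos φ₁ = cos 30.8° / √11.1 = 0.8590/3.332 = 0.2578.
φ₁ = arccos(0.2578) ≈ 75.1°.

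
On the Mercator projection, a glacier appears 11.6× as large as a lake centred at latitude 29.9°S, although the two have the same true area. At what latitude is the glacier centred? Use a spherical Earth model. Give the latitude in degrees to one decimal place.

On Mercator, (apparent₁)/(apparent₂) = sec²φ₁ / sec²φ₂ when true areas are equal.
cos²φ₂ / cos²φ₁ = 11.6  ⇒  cos φ₁ = cos 29.9° / √11.6 = 0.8669/3.406 = 0.2545.
φ₁ = arccos(0.2545) ≈ 75.3°.

75.3°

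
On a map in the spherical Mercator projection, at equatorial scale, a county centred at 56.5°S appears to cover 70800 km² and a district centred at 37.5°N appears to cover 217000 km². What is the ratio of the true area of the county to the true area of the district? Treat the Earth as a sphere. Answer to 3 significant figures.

0.158

Since Mercator area scale is 1/cos²φ, the true area equals the apparent area multiplied by cos²φ.
True area of county: 70800 × cos²(56.5°) = 70800 × 0.3046 = 21570 km².
True area of district: 217000 × cos²(37.5°) = 217000 × 0.6294 = 136600 km².
Ratio = 21570 / 136600 ≈ 0.158.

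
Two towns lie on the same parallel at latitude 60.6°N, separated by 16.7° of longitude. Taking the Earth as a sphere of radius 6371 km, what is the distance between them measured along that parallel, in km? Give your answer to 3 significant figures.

912 km

Arc length along a parallel = R cos φ · Δλ (with Δλ in radians).
= 6371 × cos 60.6° × (16.7° × π/180) = 6371 × 0.4909 × 0.2915 ≈ 912 km.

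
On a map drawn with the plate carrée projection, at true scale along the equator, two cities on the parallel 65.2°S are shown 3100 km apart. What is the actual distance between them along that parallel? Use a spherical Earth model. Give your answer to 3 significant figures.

1300 km

In the plate carrée (x = Rλ, y = Rφ), meridians are true-scale (h = 1) and parallels are stretched by k = sec φ.
Along the parallel at 65.2°, map distances are exaggerated by k = sec 65.2° = 2.384.
True distance = 3100 / 2.384 = 3100 × cos 65.2° ≈ 1300 km.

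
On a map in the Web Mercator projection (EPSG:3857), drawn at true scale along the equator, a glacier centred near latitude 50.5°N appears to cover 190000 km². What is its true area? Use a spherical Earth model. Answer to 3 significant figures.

76900 km²

The Mercator projection is conformal; its linear scale factor is the same in every direction and equals sec φ = 1/cos φ.
Areal scale = k² = sec²φ = 1/cos²(50.5°) = 1/0.6361² = 2.472.
True area = apparent / (areal scale) = 190000 / 2.472 ≈ 76900 km².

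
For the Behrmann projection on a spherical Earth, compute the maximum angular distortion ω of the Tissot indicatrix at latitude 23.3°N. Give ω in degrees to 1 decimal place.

6.7°

Behrmann is a cylindrical equal-area projection with standard parallels at ±30°. For cylindrical equal-area with standard parallel φ₀, h = cos φ / cos φ₀ and k = cos φ₀ / cos φ, so h·k = 1.
At 23.3°: h = 1.061, k = 0.9429; principal scales a = 1.061, b = 0.9429.
sin(ω/2) = (a − b)/(a + b) = 0.1176/2.003 = 0.05870, so ω = 2 arcsin(0.05870) ≈ 6.7°.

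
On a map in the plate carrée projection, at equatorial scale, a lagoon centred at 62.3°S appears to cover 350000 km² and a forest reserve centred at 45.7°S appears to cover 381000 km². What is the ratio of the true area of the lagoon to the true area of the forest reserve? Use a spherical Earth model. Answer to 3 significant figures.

0.611

On the plate carrée, areal scale = h·k = 1 × sec φ, so true area = apparent × cos φ.
True area of lagoon: 350000 × cos(62.3°) = 350000 × 0.4648 = 162700 km².
True area of forest reserve: 381000 × cos(45.7°) = 381000 × 0.6984 = 266100 km².
Ratio = 162700 / 266100 ≈ 0.611.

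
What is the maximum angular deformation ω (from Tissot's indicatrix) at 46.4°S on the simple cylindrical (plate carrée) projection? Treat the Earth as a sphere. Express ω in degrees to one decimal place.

Plate carrée maps x = Rλ, y = Rφ. The meridian scale is h = 1 and the parallel scale is k = 1/cos φ = sec φ.
At 46.4°: h = 1.000, k = 1.450; principal scales a = 1.450, b = 1.000.
sin(ω/2) = (a − b)/(a + b) = 0.4501/2.450 = 0.1837, so ω = 2 arcsin(0.1837) ≈ 21.2°.

21.2°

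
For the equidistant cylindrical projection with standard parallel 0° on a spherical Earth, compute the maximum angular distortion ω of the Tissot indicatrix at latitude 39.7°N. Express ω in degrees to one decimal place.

In the plate carrée (x = Rλ, y = Rφ), meridians are true-scale (h = 1) and parallels are stretched by k = sec φ.
At 39.7°: h = 1.000, k = 1.300; principal scales a = 1.300, b = 1.000.
sin(ω/2) = (a − b)/(a + b) = 0.2997/2.300 = 0.1303, so ω = 2 arcsin(0.1303) ≈ 15.0°.

15.0°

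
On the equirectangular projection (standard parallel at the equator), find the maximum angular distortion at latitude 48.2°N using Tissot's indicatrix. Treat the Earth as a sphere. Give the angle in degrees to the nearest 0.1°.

For the equirectangular projection with φ₀ = 0 (plate carrée), h = 1 along meridians and k = sec φ along parallels.
At 48.2°: h = 1.000, k = 1.500; principal scales a = 1.500, b = 1.000.
sin(ω/2) = (a − b)/(a + b) = 0.5003/2.500 = 0.2001, so ω = 2 arcsin(0.2001) ≈ 23.1°.

23.1°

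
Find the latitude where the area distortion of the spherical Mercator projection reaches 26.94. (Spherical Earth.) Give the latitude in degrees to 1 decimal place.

Mercator areal scale is sec²φ.
sec²φ = 26.94  ⇒  cos²φ = 0.03712  ⇒  cos φ = 0.1927.
φ = arccos(0.1927) ≈ 78.9°.

78.9°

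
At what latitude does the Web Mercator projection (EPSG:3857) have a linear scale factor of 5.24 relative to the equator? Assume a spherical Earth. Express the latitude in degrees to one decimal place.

Mercator scale is k = sec φ = 1/cos φ.
1/cos φ = 5.24  ⇒  cos φ = 0.1908  ⇒  φ = arccos(0.1908) ≈ 79.0°.

79.0°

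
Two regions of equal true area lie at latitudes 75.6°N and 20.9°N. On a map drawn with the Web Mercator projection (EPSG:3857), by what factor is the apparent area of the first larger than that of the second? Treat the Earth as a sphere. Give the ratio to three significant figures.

Mercator areal scale is sec²φ.
At 75.6°: sec²(75.6°) = 1/0.2487² = 16.17.
At 20.9°: sec²(20.9°) = 1/0.9342² = 1.146.
Ratio = 16.17/1.146 = cos²(20.9°)/cos²(75.6°) ≈ 14.1.

14.1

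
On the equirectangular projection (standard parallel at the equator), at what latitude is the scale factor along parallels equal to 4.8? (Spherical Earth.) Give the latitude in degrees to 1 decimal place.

78.0°

Plate carrée: h = 1, k = sec φ along parallels.
sec φ = 4.8  ⇒  cos φ = 0.2083  ⇒  φ ≈ 78.0°.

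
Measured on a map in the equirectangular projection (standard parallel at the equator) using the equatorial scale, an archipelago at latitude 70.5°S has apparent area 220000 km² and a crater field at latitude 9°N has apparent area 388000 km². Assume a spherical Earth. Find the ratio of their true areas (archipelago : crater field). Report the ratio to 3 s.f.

0.192

On the plate carrée, areal scale = h·k = 1 × sec φ, so true area = apparent × cos φ.
True area of archipelago: 220000 × cos(70.5°) = 220000 × 0.3338 = 73440 km².
True area of crater field: 388000 × cos(9°) = 388000 × 0.9877 = 383200 km².
Ratio = 73440 / 383200 ≈ 0.192.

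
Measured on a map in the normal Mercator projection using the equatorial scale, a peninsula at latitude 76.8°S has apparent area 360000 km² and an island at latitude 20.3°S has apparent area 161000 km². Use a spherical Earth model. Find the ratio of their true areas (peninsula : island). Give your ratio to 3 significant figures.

On Mercator the areal scale is sec²φ, so true area = apparent × cos²φ.
True area of peninsula: 360000 × cos²(76.8°) = 360000 × 0.05214 = 18770 km².
True area of island: 161000 × cos²(20.3°) = 161000 × 0.8796 = 141600 km².
Ratio = 18770 / 141600 ≈ 0.133.

0.133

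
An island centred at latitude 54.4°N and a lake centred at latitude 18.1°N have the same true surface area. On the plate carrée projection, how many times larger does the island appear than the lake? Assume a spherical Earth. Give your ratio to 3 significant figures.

For the equirectangular projection with φ₀ = 0 (plate carrée), h = 1 along meridians and k = sec φ along parallels.
Areal scale at 54.4°: h·k = 1.000 × 1.718 = 1.718.
Areal scale at 18.1°: h·k = 1.000 × 1.052 = 1.052.
Ratio = 1.718/1.052 ≈ 1.63.

1.63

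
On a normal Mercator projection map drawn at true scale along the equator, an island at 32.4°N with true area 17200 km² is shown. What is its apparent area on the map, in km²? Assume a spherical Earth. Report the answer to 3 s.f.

Mercator is conformal, so the point scale is isotropic: h = k = sec φ = 1/cos φ.
Areal scale = k² = sec²φ = 1/cos²(32.4°) = 1/0.8443² = 1.403.
Apparent area = 17200 × 1.403 ≈ 24100 km².

24100 km²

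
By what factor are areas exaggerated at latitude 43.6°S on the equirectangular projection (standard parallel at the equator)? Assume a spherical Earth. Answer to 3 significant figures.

In the plate carrée (x = Rλ, y = Rφ), meridians are true-scale (h = 1) and parallels are stretched by k = sec φ.
Areal scale = h·k = 1 × sec φ; at 43.6°, h = 1.000, k = 1.381, so h·k = 1.381.

1.38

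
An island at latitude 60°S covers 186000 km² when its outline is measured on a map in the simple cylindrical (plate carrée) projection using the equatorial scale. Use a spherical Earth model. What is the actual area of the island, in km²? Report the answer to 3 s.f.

For the equirectangular projection with φ₀ = 0 (plate carrée), h = 1 along meridians and k = sec φ along parallels.
Areal scale = h·k = 1 × sec φ; at 60°, h = 1.000, k = 2.000, so h·k = 2.000.
True area = apparent / (areal scale) = 186000 / 2.000 ≈ 93000 km².

93000 km²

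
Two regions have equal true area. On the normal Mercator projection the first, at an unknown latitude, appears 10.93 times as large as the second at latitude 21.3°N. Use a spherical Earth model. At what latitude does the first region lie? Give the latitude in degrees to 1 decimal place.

Mercator areal scale is sec²φ, so apparent-area ratio = sec²φ₁ / sec²φ₂ = cos²φ₂ / cos²φ₁.
cos²φ₂ / cos²φ₁ = 10.93  ⇒  cos φ₁ = cos 21.3° / √10.93 = 0.9317/3.306 = 0.2818.
φ₁ = arccos(0.2818) ≈ 73.6°.

73.6°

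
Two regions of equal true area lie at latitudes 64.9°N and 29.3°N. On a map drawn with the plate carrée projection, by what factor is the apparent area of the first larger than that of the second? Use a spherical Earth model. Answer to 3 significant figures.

2.06

In the plate carrée (x = Rλ, y = Rφ), meridians are true-scale (h = 1) and parallels are stretched by k = sec φ.
Areal scale at 64.9°: h·k = 1.000 × 2.357 = 2.357.
Areal scale at 29.3°: h·k = 1.000 × 1.147 = 1.147.
Ratio = 2.357/1.147 ≈ 2.06.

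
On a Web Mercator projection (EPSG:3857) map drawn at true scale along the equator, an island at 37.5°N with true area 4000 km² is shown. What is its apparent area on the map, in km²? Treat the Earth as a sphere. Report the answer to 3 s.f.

The Mercator projection is conformal; its linear scale factor is the same in every direction and equals sec φ = 1/cos φ.
Areal scale = k² = sec²φ = 1/cos²(37.5°) = 1/0.7934² = 1.589.
Apparent area = 4000 × 1.589 ≈ 6360 km².

6360 km²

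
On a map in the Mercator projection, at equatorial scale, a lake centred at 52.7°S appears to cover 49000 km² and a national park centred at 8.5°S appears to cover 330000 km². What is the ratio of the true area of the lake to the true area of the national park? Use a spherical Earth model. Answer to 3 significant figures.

0.0557

On Mercator the areal scale is sec²φ, so true area = apparent × cos²φ.
True area of lake: 49000 × cos²(52.7°) = 49000 × 0.3672 = 17990 km².
True area of national park: 330000 × cos²(8.5°) = 330000 × 0.9782 = 322800 km².
Ratio = 17990 / 322800 ≈ 0.0557.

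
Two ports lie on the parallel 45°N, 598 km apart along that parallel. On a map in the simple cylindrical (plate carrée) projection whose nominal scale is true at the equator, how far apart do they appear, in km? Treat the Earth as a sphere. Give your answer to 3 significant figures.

Plate carrée maps x = Rλ, y = Rφ. The meridian scale is h = 1 and the parallel scale is k = 1/cos φ = sec φ.
Along the parallel, k = sec 45° = 1/0.7071 = 1.414.
Map distance = 598 × 1.414 ≈ 846 km.

846 km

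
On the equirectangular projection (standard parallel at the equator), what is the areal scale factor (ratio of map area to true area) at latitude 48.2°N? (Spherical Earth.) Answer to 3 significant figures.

For the equirectangular projection with φ₀ = 0 (plate carrée), h = 1 along meridians and k = sec φ along parallels.
Areal scale = h·k = 1 × sec φ; at 48.2°, h = 1.000, k = 1.500, so h·k = 1.500.

1.50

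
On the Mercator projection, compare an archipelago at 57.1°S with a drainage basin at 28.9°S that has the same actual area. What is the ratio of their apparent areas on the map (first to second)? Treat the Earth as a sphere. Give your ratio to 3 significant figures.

Mercator areal scale is sec²φ.
At 57.1°: sec²(57.1°) = 1/0.5432² = 3.389.
At 28.9°: sec²(28.9°) = 1/0.8755² = 1.305.
Ratio = 3.389/1.305 = cos²(28.9°)/cos²(57.1°) ≈ 2.60.

2.60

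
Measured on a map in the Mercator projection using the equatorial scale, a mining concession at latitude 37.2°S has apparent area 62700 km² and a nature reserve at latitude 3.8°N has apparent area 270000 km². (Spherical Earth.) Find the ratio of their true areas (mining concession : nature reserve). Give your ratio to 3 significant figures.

Mercator's areal exaggeration is sec²φ; hence true area = (apparent area) · cos²φ.
True area of mining concession: 62700 × cos²(37.2°) = 62700 × 0.6345 = 39780 km².
True area of nature reserve: 270000 × cos²(3.8°) = 270000 × 0.9956 = 268800 km².
Ratio = 39780 / 268800 ≈ 0.148.

0.148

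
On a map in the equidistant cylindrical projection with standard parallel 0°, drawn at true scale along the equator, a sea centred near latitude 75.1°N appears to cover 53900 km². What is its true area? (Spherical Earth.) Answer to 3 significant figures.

In the plate carrée (x = Rλ, y = Rφ), meridians are true-scale (h = 1) and parallels are stretched by k = sec φ.
Areal scale = h·k = 1 × sec φ; at 75.1°, h = 1.000, k = 3.889, so h·k = 3.889.
True area = apparent / (areal scale) = 53900 / 3.889 ≈ 13900 km².

13900 km²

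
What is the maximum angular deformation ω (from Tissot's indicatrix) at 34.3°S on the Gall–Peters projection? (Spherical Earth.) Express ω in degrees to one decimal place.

17.8°

The Gall–Peters projection is cylindrical equal-area with φ₀ = 45°. Cylindrical equal-area (φ₀ = 45°): h = cos φ / cos 45° along meridians, k = cos 45° / cos φ along parallels; h·k = 1.
At 34.3°: h = 1.168, k = 0.8560; principal scales a = 1.168, b = 0.8560.
sin(ω/2) = (a − b)/(a + b) = 0.3123/2.024 = 0.1543, so ω = 2 arcsin(0.1543) ≈ 17.8°.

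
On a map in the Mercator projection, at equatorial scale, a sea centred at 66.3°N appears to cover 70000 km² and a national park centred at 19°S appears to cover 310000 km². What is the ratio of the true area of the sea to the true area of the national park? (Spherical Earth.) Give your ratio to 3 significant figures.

0.0408

On Mercator the areal scale is sec²φ, so true area = apparent × cos²φ.
True area of sea: 70000 × cos²(66.3°) = 70000 × 0.1616 = 11310 km².
True area of national park: 310000 × cos²(19°) = 310000 × 0.8940 = 277100 km².
Ratio = 11310 / 277100 ≈ 0.0408.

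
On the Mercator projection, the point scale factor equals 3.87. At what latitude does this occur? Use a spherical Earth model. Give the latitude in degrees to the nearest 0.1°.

Mercator scale is k = sec φ = 1/cos φ.
1/cos φ = 3.87  ⇒  cos φ = 0.2584  ⇒  φ = arccos(0.2584) ≈ 75.0°.

75.0°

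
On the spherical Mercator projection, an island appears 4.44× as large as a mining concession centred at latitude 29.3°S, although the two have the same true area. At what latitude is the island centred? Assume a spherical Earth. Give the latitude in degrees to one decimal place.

Mercator areal scale is sec²φ, so apparent-area ratio = sec²φ₁ / sec²φ₂ = cos²φ₂ / cos²φ₁.
cos²φ₂ / cos²φ₁ = 4.44  ⇒  cos φ₁ = cos 29.3° / √4.44 = 0.8721/2.107 = 0.4139.
φ₁ = arccos(0.4139) ≈ 65.6°.

65.6°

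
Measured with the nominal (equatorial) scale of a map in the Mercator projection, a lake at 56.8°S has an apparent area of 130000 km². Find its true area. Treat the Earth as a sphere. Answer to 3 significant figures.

For Mercator, h = k = sec φ (a conformal cylindrical projection has a single point scale, 1/cos φ).
Areal scale = k² = sec²φ = 1/cos²(56.8°) = 1/0.5476² = 3.335.
True area = apparent / (areal scale) = 130000 / 3.335 ≈ 39000 km².

39000 km²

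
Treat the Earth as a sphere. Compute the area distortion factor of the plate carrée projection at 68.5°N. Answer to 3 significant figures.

Plate carrée maps x = Rλ, y = Rφ. The meridian scale is h = 1 and the parallel scale is k = 1/cos φ = sec φ.
Areal scale = h·k = 1 × sec φ; at 68.5°, h = 1.000, k = 2.729, so h·k = 2.729.

2.73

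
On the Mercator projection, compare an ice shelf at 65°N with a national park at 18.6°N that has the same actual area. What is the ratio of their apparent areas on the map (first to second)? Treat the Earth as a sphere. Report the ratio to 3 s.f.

5.03

Mercator areal scale is sec²φ.
At 65°: sec²(65°) = 1/0.4226² = 5.599.
At 18.6°: sec²(18.6°) = 1/0.9478² = 1.113.
Ratio = 5.599/1.113 = cos²(18.6°)/cos²(65°) ≈ 5.03.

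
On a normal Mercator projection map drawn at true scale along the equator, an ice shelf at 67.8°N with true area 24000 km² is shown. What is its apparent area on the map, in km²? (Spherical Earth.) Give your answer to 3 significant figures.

168000 km²

The Mercator projection is conformal; its linear scale factor is the same in every direction and equals sec φ = 1/cos φ.
Areal scale = k² = sec²φ = 1/cos²(67.8°) = 1/0.3778² = 7.005.
Apparent area = 24000 × 7.005 ≈ 168000 km².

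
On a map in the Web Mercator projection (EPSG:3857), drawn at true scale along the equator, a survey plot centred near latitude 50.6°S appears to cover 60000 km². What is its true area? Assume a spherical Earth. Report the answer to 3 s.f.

Mercator is conformal, so the point scale is isotropic: h = k = sec φ = 1/cos φ.
Areal scale = k² = sec²φ = 1/cos²(50.6°) = 1/0.6347² = 2.482.
True area = apparent / (areal scale) = 60000 / 2.482 ≈ 24200 km².

24200 km²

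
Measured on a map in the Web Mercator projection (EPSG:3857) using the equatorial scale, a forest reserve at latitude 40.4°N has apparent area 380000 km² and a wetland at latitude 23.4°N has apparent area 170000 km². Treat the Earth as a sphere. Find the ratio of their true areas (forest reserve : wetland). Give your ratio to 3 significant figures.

Mercator's areal exaggeration is sec²φ; hence true area = (apparent area) · cos²φ.
True area of forest reserve: 380000 × cos²(40.4°) = 380000 × 0.5799 = 220400 km².
True area of wetland: 170000 × cos²(23.4°) = 170000 × 0.8423 = 143200 km².
Ratio = 220400 / 143200 ≈ 1.54.

1.54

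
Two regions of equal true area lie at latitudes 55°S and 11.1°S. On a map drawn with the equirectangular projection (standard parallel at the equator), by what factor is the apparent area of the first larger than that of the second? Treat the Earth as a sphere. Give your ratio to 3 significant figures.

1.71

For the equirectangular projection with φ₀ = 0 (plate carrée), h = 1 along meridians and k = sec φ along parallels.
Areal scale at 55°: h·k = 1.000 × 1.743 = 1.743.
Areal scale at 11.1°: h·k = 1.000 × 1.019 = 1.019.
Ratio = 1.743/1.019 ≈ 1.71.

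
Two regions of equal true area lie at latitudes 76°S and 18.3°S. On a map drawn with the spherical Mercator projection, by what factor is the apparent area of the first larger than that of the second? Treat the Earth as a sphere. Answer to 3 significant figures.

15.4

Mercator is conformal with k = sec φ, so areal scale = k² = sec²φ.
At 76°: sec²(76°) = 1/0.2419² = 17.09.
At 18.3°: sec²(18.3°) = 1/0.9494² = 1.109.
Ratio = 17.09/1.109 = cos²(18.3°)/cos²(76°) ≈ 15.4.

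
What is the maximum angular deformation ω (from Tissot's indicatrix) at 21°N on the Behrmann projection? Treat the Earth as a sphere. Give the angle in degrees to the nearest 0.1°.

The Behrmann projection is cylindrical equal-area with φ₀ = 30°. Cylindrical equal-area (φ₀ = 30°): h = cos φ / cos 30° along meridians, k = cos 30° / cos φ along parallels; h·k = 1.
At 21°: h = 1.078, k = 0.9276; principal scales a = 1.078, b = 0.9276.
sin(ω/2) = (a − b)/(a + b) = 0.1504/2.006 = 0.07497, so ω = 2 arcsin(0.07497) ≈ 8.6°.

8.6°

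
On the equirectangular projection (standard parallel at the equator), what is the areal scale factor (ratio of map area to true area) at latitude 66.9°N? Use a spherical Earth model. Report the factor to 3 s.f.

For the equirectangular projection with φ₀ = 0 (plate carrée), h = 1 along meridians and k = sec φ along parallels.
Areal scale = h·k = 1 × sec φ; at 66.9°, h = 1.000, k = 2.549, so h·k = 2.549.

2.55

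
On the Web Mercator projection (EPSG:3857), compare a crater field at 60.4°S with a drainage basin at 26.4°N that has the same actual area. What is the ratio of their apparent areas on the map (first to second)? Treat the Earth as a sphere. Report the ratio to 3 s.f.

3.29

Mercator is conformal with k = sec φ, so areal scale = k² = sec²φ.
At 60.4°: sec²(60.4°) = 1/0.4939² = 4.099.
At 26.4°: sec²(26.4°) = 1/0.8957² = 1.246.
Ratio = 4.099/1.246 = cos²(26.4°)/cos²(60.4°) ≈ 3.29.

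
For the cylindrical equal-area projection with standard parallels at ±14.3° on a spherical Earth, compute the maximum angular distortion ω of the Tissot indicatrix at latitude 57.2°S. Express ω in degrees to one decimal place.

For cylindrical equal-area with standard parallel φ₀, h = cos φ / cos φ₀ and k = cos φ₀ / cos φ, so h·k = 1.
At 57.2°: h = 0.5590, k = 1.789; principal scales a = 1.789, b = 0.5590.
sin(ω/2) = (a − b)/(a + b) = 1.230/2.348 = 0.5238, so ω = 2 arcsin(0.5238) ≈ 63.2°.

63.2°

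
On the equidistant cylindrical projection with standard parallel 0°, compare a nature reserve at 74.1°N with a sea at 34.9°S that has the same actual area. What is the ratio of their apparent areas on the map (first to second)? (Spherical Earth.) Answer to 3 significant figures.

2.99

Plate carrée maps x = Rλ, y = Rφ. The meridian scale is h = 1 and the parallel scale is k = 1/cos φ = sec φ.
Areal scale at 74.1°: h·k = 1.000 × 3.650 = 3.650.
Areal scale at 34.9°: h·k = 1.000 × 1.219 = 1.219.
Ratio = 3.650/1.219 ≈ 2.99.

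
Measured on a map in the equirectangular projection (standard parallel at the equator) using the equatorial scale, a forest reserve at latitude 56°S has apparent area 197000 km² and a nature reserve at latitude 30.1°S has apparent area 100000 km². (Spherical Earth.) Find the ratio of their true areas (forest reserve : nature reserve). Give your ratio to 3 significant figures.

On the plate carrée, areal scale = h·k = 1 × sec φ, so true area = apparent × cos φ.
True area of forest reserve: 197000 × cos(56°) = 197000 × 0.5592 = 110200 km².
True area of nature reserve: 100000 × cos(30.1°) = 100000 × 0.8652 = 86520 km².
Ratio = 110200 / 86520 ≈ 1.27.

1.27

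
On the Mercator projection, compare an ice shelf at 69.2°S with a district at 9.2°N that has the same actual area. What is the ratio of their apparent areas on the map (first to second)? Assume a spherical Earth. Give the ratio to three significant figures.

On Mercator, area is exaggerated by sec²φ = 1/cos²φ.
At 69.2°: sec²(69.2°) = 1/0.3551² = 7.930.
At 9.2°: sec²(9.2°) = 1/0.9871² = 1.026.
Ratio = 7.930/1.026 = cos²(9.2°)/cos²(69.2°) ≈ 7.73.

7.73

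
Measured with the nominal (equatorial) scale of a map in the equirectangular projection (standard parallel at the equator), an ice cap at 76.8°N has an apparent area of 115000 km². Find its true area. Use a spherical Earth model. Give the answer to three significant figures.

In the plate carrée (x = Rλ, y = Rφ), meridians are true-scale (h = 1) and parallels are stretched by k = sec φ.
Areal scale = h·k = 1 × sec φ; at 76.8°, h = 1.000, k = 4.379, so h·k = 4.379.
True area = apparent / (areal scale) = 115000 / 4.379 ≈ 26300 km².

26300 km²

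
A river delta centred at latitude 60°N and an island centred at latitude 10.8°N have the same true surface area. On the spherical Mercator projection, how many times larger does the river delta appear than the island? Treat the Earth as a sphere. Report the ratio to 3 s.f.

On Mercator, area is exaggerated by sec²φ = 1/cos²φ.
At 60°: sec²(60°) = 1/0.5000² = 4.000.
At 10.8°: sec²(10.8°) = 1/0.9823² = 1.036.
Ratio = 4.000/1.036 = cos²(10.8°)/cos²(60°) ≈ 3.86.

3.86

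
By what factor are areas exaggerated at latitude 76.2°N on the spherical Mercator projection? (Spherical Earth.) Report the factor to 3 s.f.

17.6

Mercator is conformal, so the point scale is isotropic: h = k = sec φ = 1/cos φ.
Areal scale = k² = sec²φ = 1/cos²(76.2°) = 1/0.2385² = 17.58.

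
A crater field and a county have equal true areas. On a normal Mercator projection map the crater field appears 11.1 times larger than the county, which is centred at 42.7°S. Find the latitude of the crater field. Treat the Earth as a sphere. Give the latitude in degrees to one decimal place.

Mercator areal scale is sec²φ, so apparent-area ratio = sec²φ₁ / sec²φ₂ = cos²φ₂ / cos²φ₁.
cos²φ₂ / cos²φ₁ = 11.1  ⇒  cos φ₁ = cos 42.7° / √11.1 = 0.7349/3.332 = 0.2206.
φ₁ = arccos(0.2206) ≈ 77.3°.

77.3°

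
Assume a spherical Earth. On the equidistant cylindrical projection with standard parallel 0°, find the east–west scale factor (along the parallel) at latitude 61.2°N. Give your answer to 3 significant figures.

In the plate carrée (x = Rλ, y = Rφ), meridians are true-scale (h = 1) and parallels are stretched by k = sec φ.
k = 1/cos 61.2° = 1/0.4818 = 2.076.

2.08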